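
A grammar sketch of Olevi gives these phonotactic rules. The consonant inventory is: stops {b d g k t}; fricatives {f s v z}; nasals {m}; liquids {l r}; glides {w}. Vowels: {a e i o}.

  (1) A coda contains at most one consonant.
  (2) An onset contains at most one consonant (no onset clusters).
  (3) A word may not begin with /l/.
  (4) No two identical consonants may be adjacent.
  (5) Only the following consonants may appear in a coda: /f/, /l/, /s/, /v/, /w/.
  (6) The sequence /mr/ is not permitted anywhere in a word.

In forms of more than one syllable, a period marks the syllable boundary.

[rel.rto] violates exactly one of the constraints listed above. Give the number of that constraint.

[rel.rto]: syllable 2 onset /rt/ has 2 consonants (> 1).
This is a violation of constraint 2: "An onset contains at most one consonant (no onset clusters)."
The remaining constraints (1, 3, 4, 5, 6) are satisfied.

2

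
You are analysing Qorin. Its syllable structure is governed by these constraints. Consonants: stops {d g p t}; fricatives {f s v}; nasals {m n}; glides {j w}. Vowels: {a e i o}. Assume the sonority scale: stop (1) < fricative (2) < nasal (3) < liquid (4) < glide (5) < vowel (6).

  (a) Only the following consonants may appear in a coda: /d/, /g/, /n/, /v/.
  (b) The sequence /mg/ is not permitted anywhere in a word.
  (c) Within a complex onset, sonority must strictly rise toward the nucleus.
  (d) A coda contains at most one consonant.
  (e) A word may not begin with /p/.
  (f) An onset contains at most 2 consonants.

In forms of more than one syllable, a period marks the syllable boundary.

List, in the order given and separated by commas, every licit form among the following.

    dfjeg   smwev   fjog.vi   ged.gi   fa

fjog.vi, ged.gi, fa

dfjeg — violates constraint (f): syllable 1 onset /dfj/ has 3 consonants (> 2) → illicit
smwev — violates constraint (f): syllable 1 onset /smw/ has 3 consonants (> 2) → illicit
fjog.vi — σ1 onset /fj/ (2→5 rises), coda /g/ ok; σ2 onset /v/, coda /∅/ ok → licit
ged.gi — σ1 onset /g/, coda /d/ ok; σ2 onset /g/, coda /∅/ ok → licit
fa — σ1 onset /f/, coda /∅/ ok → licit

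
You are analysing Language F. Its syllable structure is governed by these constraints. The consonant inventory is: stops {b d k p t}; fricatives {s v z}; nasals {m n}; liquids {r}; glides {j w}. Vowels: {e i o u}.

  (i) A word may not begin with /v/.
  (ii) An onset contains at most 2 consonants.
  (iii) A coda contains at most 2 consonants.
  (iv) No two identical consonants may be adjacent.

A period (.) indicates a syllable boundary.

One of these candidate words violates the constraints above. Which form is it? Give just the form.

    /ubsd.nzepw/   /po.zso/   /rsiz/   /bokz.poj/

/ubsd.nzepw/ — violates constraint (iii): syllable 1 coda /bsd/ has 3 consonants (> 2) → not permitted
/po.zso/ — σ1 onset /p/, coda /∅/ ok; σ2 onset /zs/ (2C), coda /∅/ ok → permitted
/rsiz/ — σ1 onset /rs/ (2C), coda /z/ ok → permitted
/bokz.poj/ — σ1 onset /b/, coda /kz/ (2C) ok; σ2 onset /p/, coda /j/ ok → permitted

/ubsd.nzepw/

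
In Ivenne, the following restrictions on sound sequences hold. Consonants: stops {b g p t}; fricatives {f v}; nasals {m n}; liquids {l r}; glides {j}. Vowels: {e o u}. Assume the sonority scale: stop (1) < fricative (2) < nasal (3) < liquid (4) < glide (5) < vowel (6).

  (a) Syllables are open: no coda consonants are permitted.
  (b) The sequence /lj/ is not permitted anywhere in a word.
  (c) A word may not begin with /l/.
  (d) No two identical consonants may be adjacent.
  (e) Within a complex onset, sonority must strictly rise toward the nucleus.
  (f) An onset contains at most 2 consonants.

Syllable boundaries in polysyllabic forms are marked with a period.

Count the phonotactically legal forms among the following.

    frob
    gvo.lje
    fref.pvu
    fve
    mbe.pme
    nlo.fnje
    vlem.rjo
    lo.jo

0

frob — violates constraint (a): syllable 1 coda /b/ has 1 consonant (> 0) → phonotactically illegal
gvo.lje — violates constraint (b): contains banned sequence /lj/ → phonotactically illegal
fref.pvu — violates constraint (a): syllable 1 coda /f/ has 1 consonant (> 0) → phonotactically illegal
fve — violates constraint (e): syllable 1 onset /fv/: /f/ (fricative, 2) → /v/ (fricative, 2) does not rise → phonotactically illegal
mbe.pme — violates constraint (e): syllable 1 onset /mb/: /m/ (nasal, 3) → /b/ (stop, 1) does not rise → phonotactically illegal
nlo.fnje — violates constraint (f): syllable 2 onset /fnj/ has 3 consonants (> 2) → phonotactically illegal
vlem.rjo — violates constraint (a): syllable 1 coda /m/ has 1 consonant (> 0) → phonotactically illegal
lo.jo — violates constraint (c): word begins with /l/ → phonotactically illegal
No form is phonotactically legal → 0.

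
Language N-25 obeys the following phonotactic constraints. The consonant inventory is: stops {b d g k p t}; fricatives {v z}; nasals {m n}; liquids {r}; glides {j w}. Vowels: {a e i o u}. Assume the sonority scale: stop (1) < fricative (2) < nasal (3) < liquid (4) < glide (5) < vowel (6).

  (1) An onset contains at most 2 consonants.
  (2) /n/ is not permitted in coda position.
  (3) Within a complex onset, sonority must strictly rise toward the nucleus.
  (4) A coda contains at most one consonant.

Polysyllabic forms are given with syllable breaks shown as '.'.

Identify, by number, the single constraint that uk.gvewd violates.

4

uk.gvewd: syllable 2 coda /wd/ has 2 consonants (> 1).
This is a violation of constraint 4: "A coda contains at most one consonant."
The remaining constraints (1, 2, 3) are satisfied.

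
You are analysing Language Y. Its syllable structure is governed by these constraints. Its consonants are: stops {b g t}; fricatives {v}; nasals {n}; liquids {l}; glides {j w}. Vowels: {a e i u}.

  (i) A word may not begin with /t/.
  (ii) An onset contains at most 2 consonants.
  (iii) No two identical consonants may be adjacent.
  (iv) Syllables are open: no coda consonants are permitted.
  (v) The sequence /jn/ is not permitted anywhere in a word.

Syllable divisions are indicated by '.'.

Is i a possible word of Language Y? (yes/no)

i — σ1 onset /∅/, coda /∅/ ok → licit

yes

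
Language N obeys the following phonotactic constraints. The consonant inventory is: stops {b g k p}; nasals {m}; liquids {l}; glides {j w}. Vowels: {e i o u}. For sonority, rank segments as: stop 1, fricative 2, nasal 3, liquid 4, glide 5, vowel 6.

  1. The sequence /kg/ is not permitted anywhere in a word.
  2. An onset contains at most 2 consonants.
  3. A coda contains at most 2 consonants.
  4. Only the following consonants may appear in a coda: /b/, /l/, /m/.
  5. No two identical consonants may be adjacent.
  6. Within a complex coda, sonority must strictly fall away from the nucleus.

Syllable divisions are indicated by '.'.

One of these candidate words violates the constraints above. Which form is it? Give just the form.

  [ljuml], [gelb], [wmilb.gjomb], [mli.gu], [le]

[ljuml] — violates constraint 6: syllable 1 coda /ml/: /m/ (nasal, 3) → /l/ (liquid, 4) does not fall → illicit
[gelb] — σ1 onset /g/, coda /lb/ (4→1 falls) ok → licit
[wmilb.gjomb] — σ1 onset /wm/ (2C), coda /lb/ (4→1 falls) ok; σ2 onset /gj/ (2C), coda /mb/ (3→1 falls) ok → licit
[mli.gu] — σ1 onset /ml/ (2C), coda /∅/ ok; σ2 onset /g/, coda /∅/ ok → licit
[le] — σ1 onset /l/, coda /∅/ ok → licit

[ljuml]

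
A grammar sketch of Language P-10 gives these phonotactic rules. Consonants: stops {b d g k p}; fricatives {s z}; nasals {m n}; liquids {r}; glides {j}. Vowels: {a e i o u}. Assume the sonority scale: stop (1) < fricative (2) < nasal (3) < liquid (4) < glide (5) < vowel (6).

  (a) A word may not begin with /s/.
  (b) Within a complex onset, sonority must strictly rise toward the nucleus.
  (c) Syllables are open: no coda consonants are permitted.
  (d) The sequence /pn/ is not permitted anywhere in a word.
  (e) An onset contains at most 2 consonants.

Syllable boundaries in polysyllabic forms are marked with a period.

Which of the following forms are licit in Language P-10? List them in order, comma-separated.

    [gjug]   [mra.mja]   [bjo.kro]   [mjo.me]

[gjug] — violates constraint (c): syllable 1 coda /g/ has 1 consonant (> 0) → illicit
[mra.mja] — σ1 onset /mr/ (3→4 rises), coda /∅/ ok; σ2 onset /mj/ (3→5 rises), coda /∅/ ok → licit
[bjo.kro] — σ1 onset /bj/ (1→5 rises), coda /∅/ ok; σ2 onset /kr/ (1→4 rises), coda /∅/ ok → licit
[mjo.me] — σ1 onset /mj/ (3→5 rises), coda /∅/ ok; σ2 onset /m/, coda /∅/ ok → licit

[mra.mja], [bjo.kro], [mjo.me]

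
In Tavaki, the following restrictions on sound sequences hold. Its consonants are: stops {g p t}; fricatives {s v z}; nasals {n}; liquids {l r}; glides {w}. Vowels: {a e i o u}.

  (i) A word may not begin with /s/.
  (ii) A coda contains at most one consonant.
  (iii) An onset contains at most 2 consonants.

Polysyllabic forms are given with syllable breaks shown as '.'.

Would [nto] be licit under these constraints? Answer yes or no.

yes

[nto] — σ1 onset /nt/ (2C), coda /∅/ ok → licit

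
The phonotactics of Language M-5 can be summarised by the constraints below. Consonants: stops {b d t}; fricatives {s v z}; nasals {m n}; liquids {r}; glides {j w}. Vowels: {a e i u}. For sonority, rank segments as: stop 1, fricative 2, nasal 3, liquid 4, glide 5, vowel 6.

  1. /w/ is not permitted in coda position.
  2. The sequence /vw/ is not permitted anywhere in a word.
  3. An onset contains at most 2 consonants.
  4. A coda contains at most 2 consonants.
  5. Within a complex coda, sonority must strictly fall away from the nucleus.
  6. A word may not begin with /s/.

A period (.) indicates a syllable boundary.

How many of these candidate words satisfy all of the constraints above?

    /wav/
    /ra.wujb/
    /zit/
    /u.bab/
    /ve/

/wav/ — σ1 onset /w/, coda /v/ ok → permitted
/ra.wujb/ — σ1 onset /r/, coda /∅/ ok; σ2 onset /w/, coda /jb/ (5→1 falls) ok → permitted
/zit/ — σ1 onset /z/, coda /t/ ok → permitted
/u.bab/ — σ1 onset /∅/, coda /∅/ ok; σ2 onset /b/, coda /b/ ok → permitted
/ve/ — σ1 onset /v/, coda /∅/ ok → permitted
Permitted: /wav/, /ra.wujb/, /zit/, /u.bab/, /ve/ → 5.

5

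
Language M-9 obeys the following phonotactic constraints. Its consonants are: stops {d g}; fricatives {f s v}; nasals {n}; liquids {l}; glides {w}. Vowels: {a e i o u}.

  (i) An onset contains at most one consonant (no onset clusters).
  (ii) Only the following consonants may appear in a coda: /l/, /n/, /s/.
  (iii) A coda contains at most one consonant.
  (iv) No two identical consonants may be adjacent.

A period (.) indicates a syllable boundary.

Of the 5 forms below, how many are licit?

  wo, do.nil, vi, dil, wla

wo — σ1 onset /w/, coda /∅/ ok → licit
do.nil — σ1 onset /d/, coda /∅/ ok; σ2 onset /n/, coda /l/ ok → licit
vi — σ1 onset /v/, coda /∅/ ok → licit
dil — σ1 onset /d/, coda /l/ ok → licit
wla — violates constraint (i): syllable 1 onset /wl/ has 2 consonants (> 1) → illicit
Licit: wo, do.nil, vi, dil → 4.

4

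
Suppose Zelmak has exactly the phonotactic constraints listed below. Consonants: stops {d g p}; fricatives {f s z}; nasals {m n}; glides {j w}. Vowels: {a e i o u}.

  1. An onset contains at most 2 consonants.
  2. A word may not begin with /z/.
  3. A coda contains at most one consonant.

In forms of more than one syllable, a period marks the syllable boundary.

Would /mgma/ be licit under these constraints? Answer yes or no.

/mgma/ — violates constraint 1: syllable 1 onset /mgm/ has 3 consonants (> 2) → illicit

no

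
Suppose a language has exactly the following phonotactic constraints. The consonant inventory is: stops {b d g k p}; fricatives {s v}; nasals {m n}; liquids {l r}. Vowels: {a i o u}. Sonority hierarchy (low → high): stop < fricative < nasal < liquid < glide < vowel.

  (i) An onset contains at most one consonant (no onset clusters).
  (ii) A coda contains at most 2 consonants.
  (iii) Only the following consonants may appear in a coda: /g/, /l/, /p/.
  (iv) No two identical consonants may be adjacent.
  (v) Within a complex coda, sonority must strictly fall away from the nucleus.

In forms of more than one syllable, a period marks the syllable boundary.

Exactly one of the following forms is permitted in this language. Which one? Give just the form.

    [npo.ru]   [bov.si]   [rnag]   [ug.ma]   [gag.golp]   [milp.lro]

[npo.ru] — violates constraint (i): syllable 1 onset /np/ has 2 consonants (> 1) → not permitted
[bov.si] — violates constraint (iii): syllable 1 coda contains /v/, which is not a licensed coda consonant → not permitted
[rnag] — violates constraint (i): syllable 1 onset /rn/ has 2 consonants (> 1) → not permitted
[ug.ma] — σ1 onset /∅/, coda /g/ ok; σ2 onset /m/, coda /∅/ ok → permitted
[gag.golp] — violates constraint (iv): adjacent identical consonants /gg/ → not permitted
[milp.lro] — violates constraint (i): syllable 2 onset /lr/ has 2 consonants (> 1) → not permitted

[ug.ma]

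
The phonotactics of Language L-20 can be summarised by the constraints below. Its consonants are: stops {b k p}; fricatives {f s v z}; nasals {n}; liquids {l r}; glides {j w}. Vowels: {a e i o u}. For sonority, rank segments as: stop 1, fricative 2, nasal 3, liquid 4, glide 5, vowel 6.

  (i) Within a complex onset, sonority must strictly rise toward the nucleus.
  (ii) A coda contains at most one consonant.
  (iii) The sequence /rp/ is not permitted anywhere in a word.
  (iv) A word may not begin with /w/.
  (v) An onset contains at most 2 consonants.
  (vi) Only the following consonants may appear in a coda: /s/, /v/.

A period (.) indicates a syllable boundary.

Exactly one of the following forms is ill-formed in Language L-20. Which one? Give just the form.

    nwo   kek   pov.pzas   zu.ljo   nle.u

kek

nwo — σ1 onset /nw/ (3→5 rises), coda /∅/ ok → well-formed
kek — violates constraint (vi): syllable 1 coda contains /k/, which is not a licensed coda consonant → ill-formed
pov.pzas — σ1 onset /p/, coda /v/ ok; σ2 onset /pz/ (1→2 rises), coda /s/ ok → well-formed
zu.ljo — σ1 onset /z/, coda /∅/ ok; σ2 onset /lj/ (4→5 rises), coda /∅/ ok → well-formed
nle.u — σ1 onset /nl/ (3→4 rises), coda /∅/ ok; σ2 onset /∅/, coda /∅/ ok → well-formed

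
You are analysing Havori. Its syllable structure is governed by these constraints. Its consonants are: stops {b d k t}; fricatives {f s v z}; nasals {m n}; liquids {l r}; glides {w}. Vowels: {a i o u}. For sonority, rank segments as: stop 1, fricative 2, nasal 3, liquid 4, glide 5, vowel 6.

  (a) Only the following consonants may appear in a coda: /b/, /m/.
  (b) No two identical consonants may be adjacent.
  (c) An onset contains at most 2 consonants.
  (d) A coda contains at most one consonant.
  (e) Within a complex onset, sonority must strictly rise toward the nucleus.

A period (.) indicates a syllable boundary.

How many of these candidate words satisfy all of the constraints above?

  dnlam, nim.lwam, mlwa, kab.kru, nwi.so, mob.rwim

4

dnlam — violates constraint (c): syllable 1 onset /dnl/ has 3 consonants (> 2) → illicit
nim.lwam — σ1 onset /n/, coda /m/ ok; σ2 onset /lw/ (4→5 rises), coda /m/ ok → licit
mlwa — violates constraint (c): syllable 1 onset /mlw/ has 3 consonants (> 2) → illicit
kab.kru — σ1 onset /k/, coda /b/ ok; σ2 onset /kr/ (1→4 rises), coda /∅/ ok → licit
nwi.so — σ1 onset /nw/ (3→5 rises), coda /∅/ ok; σ2 onset /s/, coda /∅/ ok → licit
mob.rwim — σ1 onset /m/, coda /b/ ok; σ2 onset /rw/ (4→5 rises), coda /m/ ok → licit
Licit: nim.lwam, kab.kru, nwi.so, mob.rwim → 4.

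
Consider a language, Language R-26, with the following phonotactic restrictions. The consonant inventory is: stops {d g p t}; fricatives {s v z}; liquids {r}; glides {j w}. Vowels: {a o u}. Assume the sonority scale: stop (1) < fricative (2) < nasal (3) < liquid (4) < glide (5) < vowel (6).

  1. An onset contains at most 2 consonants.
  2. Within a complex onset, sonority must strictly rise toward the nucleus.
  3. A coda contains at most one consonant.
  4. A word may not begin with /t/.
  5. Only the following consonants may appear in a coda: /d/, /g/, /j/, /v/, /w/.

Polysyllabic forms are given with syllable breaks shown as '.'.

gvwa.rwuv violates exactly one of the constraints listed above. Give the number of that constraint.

gvwa.rwuv: syllable 1 onset /gvw/ has 3 consonants (> 2).
This is a violation of constraint 1: "An onset contains at most 2 consonants."
The remaining constraints (2, 3, 4, 5) are satisfied.

1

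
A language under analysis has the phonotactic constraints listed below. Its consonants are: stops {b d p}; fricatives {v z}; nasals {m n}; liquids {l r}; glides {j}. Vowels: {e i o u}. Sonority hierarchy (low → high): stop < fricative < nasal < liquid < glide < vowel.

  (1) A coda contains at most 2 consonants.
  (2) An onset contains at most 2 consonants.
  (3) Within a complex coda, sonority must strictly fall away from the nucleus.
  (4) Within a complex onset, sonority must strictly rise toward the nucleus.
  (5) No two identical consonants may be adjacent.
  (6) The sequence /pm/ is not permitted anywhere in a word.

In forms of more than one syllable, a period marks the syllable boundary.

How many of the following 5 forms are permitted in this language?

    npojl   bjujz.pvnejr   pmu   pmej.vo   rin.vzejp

0

npojl — violates constraint 4: syllable 1 onset /np/: /n/ (nasal, 3) → /p/ (stop, 1) does not rise → not permitted
bjujz.pvnejr — violates constraint 2: syllable 2 onset /pvn/ has 3 consonants (> 2) → not permitted
pmu — violates constraint 6: contains banned sequence /pm/ → not permitted
pmej.vo — violates constraint 6: contains banned sequence /pm/ → not permitted
rin.vzejp — violates constraint 4: syllable 2 onset /vz/: /v/ (fricative, 2) → /z/ (fricative, 2) does not rise → not permitted
No form is permitted → 0.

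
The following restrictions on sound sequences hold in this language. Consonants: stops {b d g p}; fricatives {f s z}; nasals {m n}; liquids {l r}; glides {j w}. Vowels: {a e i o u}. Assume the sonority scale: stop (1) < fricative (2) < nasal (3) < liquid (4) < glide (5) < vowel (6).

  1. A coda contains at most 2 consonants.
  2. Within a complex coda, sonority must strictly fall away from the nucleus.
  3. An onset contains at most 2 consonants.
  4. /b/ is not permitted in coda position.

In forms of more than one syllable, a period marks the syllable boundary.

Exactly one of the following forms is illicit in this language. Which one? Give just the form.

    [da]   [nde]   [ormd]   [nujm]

[ormd]

[da] — σ1 onset /d/, coda /∅/ ok → licit
[nde] — σ1 onset /nd/ (2C), coda /∅/ ok → licit
[ormd] — violates constraint 1: syllable 1 coda /rmd/ has 3 consonants (> 2) → illicit
[nujm] — σ1 onset /n/, coda /jm/ (5→3 falls) ok → licit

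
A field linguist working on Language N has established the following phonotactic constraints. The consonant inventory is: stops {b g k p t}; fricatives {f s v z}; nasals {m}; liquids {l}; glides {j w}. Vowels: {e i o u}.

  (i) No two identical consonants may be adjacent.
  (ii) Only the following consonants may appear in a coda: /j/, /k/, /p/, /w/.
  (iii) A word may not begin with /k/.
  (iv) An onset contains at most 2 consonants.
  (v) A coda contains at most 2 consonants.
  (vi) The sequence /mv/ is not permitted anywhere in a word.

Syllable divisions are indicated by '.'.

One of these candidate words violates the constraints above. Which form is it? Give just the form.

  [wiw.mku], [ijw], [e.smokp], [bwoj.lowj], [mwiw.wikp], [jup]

[mwiw.wikp]

[wiw.mku] — σ1 onset /w/, coda /w/ ok; σ2 onset /mk/ (2C), coda /∅/ ok → permitted
[ijw] — σ1 onset /∅/, coda /jw/ (2C) ok → permitted
[e.smokp] — σ1 onset /∅/, coda /∅/ ok; σ2 onset /sm/ (2C), coda /kp/ (2C) ok → permitted
[bwoj.lowj] — σ1 onset /bw/ (2C), coda /j/ ok; σ2 onset /l/, coda /wj/ (2C) ok → permitted
[mwiw.wikp] — violates constraint (i): adjacent identical consonants /ww/ → not permitted
[jup] — σ1 onset /j/, coda /p/ ok → permitted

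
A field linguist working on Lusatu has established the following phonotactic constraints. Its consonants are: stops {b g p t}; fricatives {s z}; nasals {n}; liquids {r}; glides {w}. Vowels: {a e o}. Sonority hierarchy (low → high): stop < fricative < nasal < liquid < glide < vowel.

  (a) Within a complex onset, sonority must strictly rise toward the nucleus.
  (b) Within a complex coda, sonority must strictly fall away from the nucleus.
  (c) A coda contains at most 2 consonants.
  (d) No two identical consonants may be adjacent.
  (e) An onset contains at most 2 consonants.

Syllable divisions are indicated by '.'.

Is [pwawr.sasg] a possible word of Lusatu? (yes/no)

[pwawr.sasg] — σ1 onset /pw/ (1→5 rises), coda /wr/ (5→4 falls) ok; σ2 onset /s/, coda /sg/ (2→1 falls) ok → permitted

yes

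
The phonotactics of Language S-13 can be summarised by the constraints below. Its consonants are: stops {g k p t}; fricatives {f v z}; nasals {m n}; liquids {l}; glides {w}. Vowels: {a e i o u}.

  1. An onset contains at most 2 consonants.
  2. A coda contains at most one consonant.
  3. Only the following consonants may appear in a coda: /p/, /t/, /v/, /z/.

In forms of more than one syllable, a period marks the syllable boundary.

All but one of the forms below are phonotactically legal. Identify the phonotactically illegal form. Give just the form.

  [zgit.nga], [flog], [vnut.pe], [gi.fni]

[flog]

[zgit.nga] — σ1 onset /zg/ (2C), coda /t/ ok; σ2 onset /ng/ (2C), coda /∅/ ok → phonotactically legal
[flog] — violates constraint 3: syllable 1 coda contains /g/, which is not a licensed coda consonant → phonotactically illegal
[vnut.pe] — σ1 onset /vn/ (2C), coda /t/ ok; σ2 onset /p/, coda /∅/ ok → phonotactically legal
[gi.fni] — σ1 onset /g/, coda /∅/ ok; σ2 onset /fn/ (2C), coda /∅/ ok → phonotactically legal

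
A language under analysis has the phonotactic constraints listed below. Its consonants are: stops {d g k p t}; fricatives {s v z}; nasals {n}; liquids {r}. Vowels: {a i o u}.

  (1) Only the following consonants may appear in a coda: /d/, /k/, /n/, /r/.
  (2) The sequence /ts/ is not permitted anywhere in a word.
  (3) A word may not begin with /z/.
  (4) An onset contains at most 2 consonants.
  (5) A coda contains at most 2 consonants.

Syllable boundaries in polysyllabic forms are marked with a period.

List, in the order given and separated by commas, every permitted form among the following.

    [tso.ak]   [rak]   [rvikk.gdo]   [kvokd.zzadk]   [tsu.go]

[tso.ak] — violates constraint 2: contains banned sequence /ts/ → not permitted
[rak] — σ1 onset /r/, coda /k/ ok → permitted
[rvikk.gdo] — σ1 onset /rv/ (2C), coda /kk/ (2C) ok; σ2 onset /gd/ (2C), coda /∅/ ok → permitted
[kvokd.zzadk] — σ1 onset /kv/ (2C), coda /kd/ (2C) ok; σ2 onset /zz/ (2C), coda /dk/ (2C) ok → permitted
[tsu.go] — violates constraint 2: contains banned sequence /ts/ → not permitted

[rak], [rvikk.gdo], [kvokd.zzadk]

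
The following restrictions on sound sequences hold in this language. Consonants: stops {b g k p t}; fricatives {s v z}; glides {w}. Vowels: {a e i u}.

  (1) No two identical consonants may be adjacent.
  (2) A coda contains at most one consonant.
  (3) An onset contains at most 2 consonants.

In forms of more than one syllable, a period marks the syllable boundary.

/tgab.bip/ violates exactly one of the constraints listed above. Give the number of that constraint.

1

/tgab.bip/: adjacent identical consonants /bb/.
This is a violation of constraint 1: "No two identical consonants may be adjacent."
The remaining constraints (2, 3) are satisfied.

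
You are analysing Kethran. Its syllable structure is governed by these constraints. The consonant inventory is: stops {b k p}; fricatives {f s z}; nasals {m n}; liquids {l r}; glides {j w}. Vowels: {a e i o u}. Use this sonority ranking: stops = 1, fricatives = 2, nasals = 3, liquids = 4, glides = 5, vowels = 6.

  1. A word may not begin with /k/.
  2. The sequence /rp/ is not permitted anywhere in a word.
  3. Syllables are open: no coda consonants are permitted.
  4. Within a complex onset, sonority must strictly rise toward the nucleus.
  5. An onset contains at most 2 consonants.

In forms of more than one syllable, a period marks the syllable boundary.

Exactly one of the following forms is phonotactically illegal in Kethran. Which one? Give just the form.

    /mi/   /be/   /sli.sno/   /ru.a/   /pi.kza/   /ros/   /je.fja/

/ros/

/mi/ — σ1 onset /m/, coda /∅/ ok → phonotactically legal
/be/ — σ1 onset /b/, coda /∅/ ok → phonotactically legal
/sli.sno/ — σ1 onset /sl/ (2→4 rises), coda /∅/ ok; σ2 onset /sn/ (2→3 rises), coda /∅/ ok → phonotactically legal
/ru.a/ — σ1 onset /r/, coda /∅/ ok; σ2 onset /∅/, coda /∅/ ok → phonotactically legal
/pi.kza/ — σ1 onset /p/, coda /∅/ ok; σ2 onset /kz/ (1→2 rises), coda /∅/ ok → phonotactically legal
/ros/ — violates constraint 3: syllable 1 coda /s/ has 1 consonant (> 0) → phonotactically illegal
/je.fja/ — σ1 onset /j/, coda /∅/ ok; σ2 onset /fj/ (2→5 rises), coda /∅/ ok → phonotactically legal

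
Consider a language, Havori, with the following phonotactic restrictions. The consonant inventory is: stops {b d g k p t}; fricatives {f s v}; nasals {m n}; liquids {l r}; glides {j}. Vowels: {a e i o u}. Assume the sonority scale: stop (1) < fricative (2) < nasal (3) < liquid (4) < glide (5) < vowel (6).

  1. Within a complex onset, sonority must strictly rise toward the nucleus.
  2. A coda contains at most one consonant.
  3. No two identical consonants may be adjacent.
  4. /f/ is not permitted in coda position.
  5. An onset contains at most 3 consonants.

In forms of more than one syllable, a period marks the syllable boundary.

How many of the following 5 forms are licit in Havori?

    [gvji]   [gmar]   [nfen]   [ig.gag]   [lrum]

2

[gvji] — σ1 onset /gvj/ (1→2→5 rises), coda /∅/ ok → licit
[gmar] — σ1 onset /gm/ (1→3 rises), coda /r/ ok → licit
[nfen] — violates constraint 1: syllable 1 onset /nf/: /n/ (nasal, 3) → /f/ (fricative, 2) does not rise → illicit
[ig.gag] — violates constraint 3: adjacent identical consonants /gg/ → illicit
[lrum] — violates constraint 1: syllable 1 onset /lr/: /l/ (liquid, 4) → /r/ (liquid, 4) does not rise → illicit
Licit: [gvji], [gmar] → 2.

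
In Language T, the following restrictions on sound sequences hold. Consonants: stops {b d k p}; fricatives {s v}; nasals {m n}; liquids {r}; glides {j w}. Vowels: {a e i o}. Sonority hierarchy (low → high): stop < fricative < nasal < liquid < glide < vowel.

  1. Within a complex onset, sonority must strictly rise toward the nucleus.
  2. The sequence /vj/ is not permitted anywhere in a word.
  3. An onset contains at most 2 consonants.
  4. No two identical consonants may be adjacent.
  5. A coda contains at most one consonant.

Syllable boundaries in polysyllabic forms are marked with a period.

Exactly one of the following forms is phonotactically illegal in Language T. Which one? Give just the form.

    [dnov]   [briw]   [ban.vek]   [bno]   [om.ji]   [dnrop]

[dnrop]

[dnov] — σ1 onset /dn/ (1→3 rises), coda /v/ ok → phonotactically legal
[briw] — σ1 onset /br/ (1→4 rises), coda /w/ ok → phonotactically legal
[ban.vek] — σ1 onset /b/, coda /n/ ok; σ2 onset /v/, coda /k/ ok → phonotactically legal
[bno] — σ1 onset /bn/ (1→3 rises), coda /∅/ ok → phonotactically legal
[om.ji] — σ1 onset /∅/, coda /m/ ok; σ2 onset /j/, coda /∅/ ok → phonotactically legal
[dnrop] — violates constraint 3: syllable 1 onset /dnr/ has 3 consonants (> 2) → phonotactically illegal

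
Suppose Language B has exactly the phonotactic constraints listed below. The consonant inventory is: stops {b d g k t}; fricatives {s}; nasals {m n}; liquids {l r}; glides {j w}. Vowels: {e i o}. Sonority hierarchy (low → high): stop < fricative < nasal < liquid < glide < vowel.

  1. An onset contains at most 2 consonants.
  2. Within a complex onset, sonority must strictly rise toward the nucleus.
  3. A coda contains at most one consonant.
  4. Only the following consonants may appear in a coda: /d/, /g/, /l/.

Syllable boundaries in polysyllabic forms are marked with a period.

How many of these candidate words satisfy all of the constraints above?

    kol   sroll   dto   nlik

kol — σ1 onset /k/, coda /l/ ok → well-formed
sroll — violates constraint 3: syllable 1 coda /ll/ has 2 consonants (> 1) → ill-formed
dto — violates constraint 2: syllable 1 onset /dt/: /d/ (stop, 1) → /t/ (stop, 1) does not rise → ill-formed
nlik — violates constraint 4: syllable 1 coda contains /k/, which is not a licensed coda consonant → ill-formed
Well-formed: kol → 1.

1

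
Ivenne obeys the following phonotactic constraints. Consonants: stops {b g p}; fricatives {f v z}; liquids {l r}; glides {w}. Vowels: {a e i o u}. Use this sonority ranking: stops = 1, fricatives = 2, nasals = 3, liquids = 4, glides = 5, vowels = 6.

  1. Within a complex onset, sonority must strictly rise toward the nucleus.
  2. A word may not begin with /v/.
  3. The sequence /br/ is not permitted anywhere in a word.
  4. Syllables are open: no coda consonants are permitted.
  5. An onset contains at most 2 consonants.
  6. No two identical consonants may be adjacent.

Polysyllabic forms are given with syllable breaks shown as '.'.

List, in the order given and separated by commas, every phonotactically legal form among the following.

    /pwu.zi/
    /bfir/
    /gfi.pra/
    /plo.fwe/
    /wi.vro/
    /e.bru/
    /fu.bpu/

/pwu.zi/ — σ1 onset /pw/ (1→5 rises), coda /∅/ ok; σ2 onset /z/, coda /∅/ ok → phonotactically legal
/bfir/ — violates constraint 4: syllable 1 coda /r/ has 1 consonant (> 0) → phonotactically illegal
/gfi.pra/ — σ1 onset /gf/ (1→2 rises), coda /∅/ ok; σ2 onset /pr/ (1→4 rises), coda /∅/ ok → phonotactically legal
/plo.fwe/ — σ1 onset /pl/ (1→4 rises), coda /∅/ ok; σ2 onset /fw/ (2→5 rises), coda /∅/ ok → phonotactically legal
/wi.vro/ — σ1 onset /w/, coda /∅/ ok; σ2 onset /vr/ (2→4 rises), coda /∅/ ok → phonotactically legal
/e.bru/ — violates constraint 3: contains banned sequence /br/ → phonotactically illegal
/fu.bpu/ — violates constraint 1: syllable 2 onset /bp/: /b/ (stop, 1) → /p/ (stop, 1) does not rise → phonotactically illegal

/pwu.zi/, /gfi.pra/, /plo.fwe/, /wi.vro/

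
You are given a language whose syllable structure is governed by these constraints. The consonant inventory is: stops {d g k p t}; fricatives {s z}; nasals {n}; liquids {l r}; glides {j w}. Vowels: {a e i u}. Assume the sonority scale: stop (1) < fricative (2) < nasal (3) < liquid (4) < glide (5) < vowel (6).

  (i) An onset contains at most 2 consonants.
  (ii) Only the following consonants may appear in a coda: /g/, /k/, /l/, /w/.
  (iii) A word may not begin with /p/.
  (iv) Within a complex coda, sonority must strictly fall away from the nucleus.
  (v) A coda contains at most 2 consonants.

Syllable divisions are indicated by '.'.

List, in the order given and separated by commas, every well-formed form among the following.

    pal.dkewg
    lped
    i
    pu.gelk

pal.dkewg — violates constraint (iii): word begins with /p/ → ill-formed
lped — violates constraint (ii): syllable 1 coda contains /d/, which is not a licensed coda consonant → ill-formed
i — σ1 onset /∅/, coda /∅/ ok → well-formed
pu.gelk — violates constraint (iii): word begins with /p/ → ill-formed

i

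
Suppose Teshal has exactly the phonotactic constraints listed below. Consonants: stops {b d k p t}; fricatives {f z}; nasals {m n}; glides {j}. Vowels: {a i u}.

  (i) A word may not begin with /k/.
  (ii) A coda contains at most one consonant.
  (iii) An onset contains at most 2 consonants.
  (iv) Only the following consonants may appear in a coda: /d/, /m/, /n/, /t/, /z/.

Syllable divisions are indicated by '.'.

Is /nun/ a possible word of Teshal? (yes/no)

yes

/nun/ — σ1 onset /n/, coda /n/ ok → licit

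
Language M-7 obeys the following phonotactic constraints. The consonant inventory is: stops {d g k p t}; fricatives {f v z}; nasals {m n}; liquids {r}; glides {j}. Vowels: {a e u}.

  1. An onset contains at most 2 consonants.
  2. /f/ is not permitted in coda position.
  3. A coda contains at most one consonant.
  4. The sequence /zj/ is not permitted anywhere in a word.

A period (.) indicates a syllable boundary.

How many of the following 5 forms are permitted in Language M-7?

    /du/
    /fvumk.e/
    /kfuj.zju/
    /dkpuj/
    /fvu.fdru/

1

/du/ — σ1 onset /d/, coda /∅/ ok → permitted
/fvumk.e/ — violates constraint 3: syllable 1 coda /mk/ has 2 consonants (> 1) → not permitted
/kfuj.zju/ — violates constraint 4: contains banned sequence /zj/ → not permitted
/dkpuj/ — violates constraint 1: syllable 1 onset /dkp/ has 3 consonants (> 2) → not permitted
/fvu.fdru/ — violates constraint 1: syllable 2 onset /fdr/ has 3 consonants (> 2) → not permitted
Permitted: /du/ → 1.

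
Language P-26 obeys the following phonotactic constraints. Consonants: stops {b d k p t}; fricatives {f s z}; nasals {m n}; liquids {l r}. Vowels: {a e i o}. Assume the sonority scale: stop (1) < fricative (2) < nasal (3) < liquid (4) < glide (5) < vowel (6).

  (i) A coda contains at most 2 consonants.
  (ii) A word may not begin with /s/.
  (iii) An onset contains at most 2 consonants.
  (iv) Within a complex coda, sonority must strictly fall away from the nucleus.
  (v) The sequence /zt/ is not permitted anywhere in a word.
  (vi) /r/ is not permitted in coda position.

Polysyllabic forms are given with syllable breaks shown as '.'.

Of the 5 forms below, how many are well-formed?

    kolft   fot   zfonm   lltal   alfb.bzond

kolft — violates constraint (i): syllable 1 coda /lft/ has 3 consonants (> 2) → ill-formed
fot — σ1 onset /f/, coda /t/ ok → well-formed
zfonm — violates constraint (iv): syllable 1 coda /nm/: /n/ (nasal, 3) → /m/ (nasal, 3) does not fall → ill-formed
lltal — violates constraint (iii): syllable 1 onset /llt/ has 3 consonants (> 2) → ill-formed
alfb.bzond — violates constraint (i): syllable 1 coda /lfb/ has 3 consonants (> 2) → ill-formed
Well-formed: fot → 1.

1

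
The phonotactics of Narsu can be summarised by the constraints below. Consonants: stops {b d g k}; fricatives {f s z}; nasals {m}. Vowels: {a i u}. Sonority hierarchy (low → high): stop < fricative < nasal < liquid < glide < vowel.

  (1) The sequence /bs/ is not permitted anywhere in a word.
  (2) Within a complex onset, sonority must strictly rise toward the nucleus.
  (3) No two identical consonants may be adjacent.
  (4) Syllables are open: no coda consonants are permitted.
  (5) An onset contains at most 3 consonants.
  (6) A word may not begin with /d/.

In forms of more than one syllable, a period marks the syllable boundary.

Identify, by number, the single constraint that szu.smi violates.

2

szu.smi: syllable 1 onset /sz/: /s/ (fricative, 2) → /z/ (fricative, 2) does not rise.
This is a violation of constraint 2: "Within a complex onset, sonority must strictly rise toward the nucleus."
The remaining constraints (1, 3, 4, 5, 6) are satisfied.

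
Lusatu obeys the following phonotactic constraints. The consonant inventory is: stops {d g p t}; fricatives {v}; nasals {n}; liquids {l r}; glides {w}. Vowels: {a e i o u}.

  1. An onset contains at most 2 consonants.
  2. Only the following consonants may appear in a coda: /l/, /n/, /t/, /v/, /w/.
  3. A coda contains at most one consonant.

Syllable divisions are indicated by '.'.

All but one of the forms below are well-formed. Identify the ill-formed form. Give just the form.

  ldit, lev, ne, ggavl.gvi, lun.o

ldit — σ1 onset /ld/ (2C), coda /t/ ok → well-formed
lev — σ1 onset /l/, coda /v/ ok → well-formed
ne — σ1 onset /n/, coda /∅/ ok → well-formed
ggavl.gvi — violates constraint 3: syllable 1 coda /vl/ has 2 consonants (> 1) → ill-formed
lun.o — σ1 onset /l/, coda /n/ ok; σ2 onset /∅/, coda /∅/ ok → well-formed

ggavl.gvi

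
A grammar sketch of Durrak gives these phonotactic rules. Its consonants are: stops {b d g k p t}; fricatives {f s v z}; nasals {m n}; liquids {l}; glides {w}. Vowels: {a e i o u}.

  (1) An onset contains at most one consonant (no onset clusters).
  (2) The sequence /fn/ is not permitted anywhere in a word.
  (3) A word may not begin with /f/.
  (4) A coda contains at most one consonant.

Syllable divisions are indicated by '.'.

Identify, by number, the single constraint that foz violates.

foz: word begins with /f/.
This is a violation of constraint 3: "A word may not begin with /f/."
The remaining constraints (1, 2, 4) are satisfied.

3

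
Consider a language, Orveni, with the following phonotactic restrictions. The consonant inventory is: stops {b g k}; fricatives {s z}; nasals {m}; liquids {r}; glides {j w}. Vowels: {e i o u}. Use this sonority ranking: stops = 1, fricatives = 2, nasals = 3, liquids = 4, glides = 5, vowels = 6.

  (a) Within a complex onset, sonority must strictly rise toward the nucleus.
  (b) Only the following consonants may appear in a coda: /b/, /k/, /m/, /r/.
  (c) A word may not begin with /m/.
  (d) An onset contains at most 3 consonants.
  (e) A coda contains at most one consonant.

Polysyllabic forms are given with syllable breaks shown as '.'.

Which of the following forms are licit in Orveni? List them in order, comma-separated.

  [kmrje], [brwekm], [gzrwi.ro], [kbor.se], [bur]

[kmrje] — violates constraint (d): syllable 1 onset /kmrj/ has 4 consonants (> 3) → illicit
[brwekm] — violates constraint (e): syllable 1 coda /km/ has 2 consonants (> 1) → illicit
[gzrwi.ro] — violates constraint (d): syllable 1 onset /gzrw/ has 4 consonants (> 3) → illicit
[kbor.se] — violates constraint (a): syllable 1 onset /kb/: /k/ (stop, 1) → /b/ (stop, 1) does not rise → illicit
[bur] — σ1 onset /b/, coda /r/ ok → licit

[bur]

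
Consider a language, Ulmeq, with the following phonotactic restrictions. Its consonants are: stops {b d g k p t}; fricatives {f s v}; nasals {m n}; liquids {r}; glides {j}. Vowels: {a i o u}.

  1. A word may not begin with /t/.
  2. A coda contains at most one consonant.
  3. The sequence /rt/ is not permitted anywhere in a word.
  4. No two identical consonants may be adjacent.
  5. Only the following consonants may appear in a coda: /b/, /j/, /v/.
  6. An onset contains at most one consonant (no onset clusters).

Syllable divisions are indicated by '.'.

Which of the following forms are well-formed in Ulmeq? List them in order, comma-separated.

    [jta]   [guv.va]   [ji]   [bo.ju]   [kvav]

[ji], [bo.ju]

[jta] — violates constraint 6: syllable 1 onset /jt/ has 2 consonants (> 1) → ill-formed
[guv.va] — violates constraint 4: adjacent identical consonants /vv/ → ill-formed
[ji] — σ1 onset /j/, coda /∅/ ok → well-formed
[bo.ju] — σ1 onset /b/, coda /∅/ ok; σ2 onset /j/, coda /∅/ ok → well-formed
[kvav] — violates constraint 6: syllable 1 onset /kv/ has 2 consonants (> 1) → ill-formed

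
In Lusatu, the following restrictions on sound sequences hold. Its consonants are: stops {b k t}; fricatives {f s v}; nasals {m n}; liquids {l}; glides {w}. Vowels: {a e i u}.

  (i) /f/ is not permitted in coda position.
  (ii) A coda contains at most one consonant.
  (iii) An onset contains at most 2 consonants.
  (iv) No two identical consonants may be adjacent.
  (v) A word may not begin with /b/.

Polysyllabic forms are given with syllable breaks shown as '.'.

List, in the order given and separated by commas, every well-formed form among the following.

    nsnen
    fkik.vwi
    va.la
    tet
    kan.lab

fkik.vwi, va.la, tet, kan.lab

nsnen — violates constraint (iii): syllable 1 onset /nsn/ has 3 consonants (> 2) → ill-formed
fkik.vwi — σ1 onset /fk/ (2C), coda /k/ ok; σ2 onset /vw/ (2C), coda /∅/ ok → well-formed
va.la — σ1 onset /v/, coda /∅/ ok; σ2 onset /l/, coda /∅/ ok → well-formed
tet — σ1 onset /t/, coda /t/ ok → well-formed
kan.lab — σ1 onset /k/, coda /n/ ok; σ2 onset /l/, coda /b/ ok → well-formed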